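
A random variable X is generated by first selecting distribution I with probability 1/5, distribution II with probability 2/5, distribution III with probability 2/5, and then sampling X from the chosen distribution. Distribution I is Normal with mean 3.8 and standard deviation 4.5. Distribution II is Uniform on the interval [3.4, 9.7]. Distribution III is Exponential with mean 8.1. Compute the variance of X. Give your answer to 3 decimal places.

34.086

Per component, I: μ=3.8, E[X²]=34.69; II: μ=6.55, E[X²]=46.21; III: μ=8.1, E[X²]=131.22.
E[X] = 0.2·3.8 + 0.4·6.55 + 0.4·8.1 = 6.62.
E[X²] = 0.2·34.69 + 0.4·46.21 + 0.4·131.22 = 77.91.
Var(X) = E[X²] − (E[X])² = 77.91 − 43.8244 = 34.0856.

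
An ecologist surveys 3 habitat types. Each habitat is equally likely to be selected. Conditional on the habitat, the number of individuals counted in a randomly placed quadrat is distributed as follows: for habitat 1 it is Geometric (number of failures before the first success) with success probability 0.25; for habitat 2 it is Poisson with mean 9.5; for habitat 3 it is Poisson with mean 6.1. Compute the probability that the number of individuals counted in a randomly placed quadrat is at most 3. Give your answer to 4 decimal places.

0.2803

Conditional on each habitat, P(X ≤ 3): 1: 0.683594; 2: 0.0148596; 3: 0.142501.
By total probability, P(X ≤ 3) = 0.333333·0.683594 + 0.333333·0.0148596 + 0.333333·0.142501 = 0.280318.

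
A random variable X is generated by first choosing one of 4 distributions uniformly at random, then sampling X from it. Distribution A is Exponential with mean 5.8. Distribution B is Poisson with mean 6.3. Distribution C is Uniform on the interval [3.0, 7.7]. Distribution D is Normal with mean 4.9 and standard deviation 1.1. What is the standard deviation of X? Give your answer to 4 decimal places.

3.3194

Per component, A: μ=5.8, E[X²]=67.28; B: μ=6.3, E[X²]=45.99; C: μ=5.35, E[X²]=30.4633; D: μ=4.9, E[X²]=25.22.
E[X] = 0.25·5.8 + 0.25·6.3 + 0.25·5.35 + 0.25·4.9 = 5.5875.
E[X²] = 0.25·67.28 + 0.25·45.99 + 0.25·30.4633 + 0.25·25.22 = 42.2383.
Var(X) = E[X²] − (E[X])² = 42.2383 − 31.2202 = 11.0182.
SD(X) = √11.0182 = 3.31936.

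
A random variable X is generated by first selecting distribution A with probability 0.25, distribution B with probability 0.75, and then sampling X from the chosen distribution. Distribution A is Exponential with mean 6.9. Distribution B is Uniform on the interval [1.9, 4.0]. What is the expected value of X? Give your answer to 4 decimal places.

3.9375

Component means — A: 6.9; B: 2.95.
E[X] = 0.25·6.9 + 0.75·2.95 = 3.9375.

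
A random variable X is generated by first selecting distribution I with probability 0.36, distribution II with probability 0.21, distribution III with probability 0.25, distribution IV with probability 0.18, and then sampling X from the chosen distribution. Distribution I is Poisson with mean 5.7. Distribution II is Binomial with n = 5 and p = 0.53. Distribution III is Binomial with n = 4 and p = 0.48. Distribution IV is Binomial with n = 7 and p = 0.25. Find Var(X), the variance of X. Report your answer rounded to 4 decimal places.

Per component, I: μ=5.7, E[X²]=38.19; II: μ=2.65, E[X²]=8.268; III: μ=1.92, E[X²]=4.6848; IV: μ=1.75, E[X²]=4.375.
E[X] = 0.36·5.7 + 0.21·2.65 + 0.25·1.92 + 0.18·1.75 = 3.4035.
E[X²] = 0.36·38.19 + 0.21·8.268 + 0.25·4.6848 + 0.18·4.375 = 17.4434.
Var(X) = E[X²] − (E[X])² = 17.4434 − 11.5838 = 5.85957.

5.8596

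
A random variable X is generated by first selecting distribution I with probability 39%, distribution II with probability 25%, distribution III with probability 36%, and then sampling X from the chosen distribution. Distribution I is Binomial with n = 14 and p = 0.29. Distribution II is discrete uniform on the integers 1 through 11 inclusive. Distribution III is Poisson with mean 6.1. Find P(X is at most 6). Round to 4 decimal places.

0.7078

Conditional on each component, P(X ≤ 6): I: 0.920425; II: 0.545455; III: 0.590245.
By total probability, P(X ≤ 6) = 0.39·0.920425 + 0.25·0.545455 + 0.36·0.590245 = 0.707818.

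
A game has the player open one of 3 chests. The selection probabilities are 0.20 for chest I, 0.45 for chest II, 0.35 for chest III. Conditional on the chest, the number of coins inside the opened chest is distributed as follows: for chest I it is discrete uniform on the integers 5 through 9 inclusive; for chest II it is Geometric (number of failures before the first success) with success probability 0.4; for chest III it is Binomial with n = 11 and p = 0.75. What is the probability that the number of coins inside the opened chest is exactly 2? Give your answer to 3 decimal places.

Conditional on each chest, P(X = 2): I: 0; II: 0.144; III: 0.000118017.
By total probability, P(X = 2) = 0.2·0 + 0.45·0.144 + 0.35·0.000118017 = 0.0648413.

0.065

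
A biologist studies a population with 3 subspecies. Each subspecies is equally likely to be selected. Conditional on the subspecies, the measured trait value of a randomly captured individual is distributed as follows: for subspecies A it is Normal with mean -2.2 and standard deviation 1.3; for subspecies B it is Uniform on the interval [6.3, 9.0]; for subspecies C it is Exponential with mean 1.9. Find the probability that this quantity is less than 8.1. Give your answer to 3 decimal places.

Conditional on each subspecies, P(X < 8.1): A: 1; B: 0.666667; C: 0.985922.
By total probability, P(X < 8.1) = 0.333333·1 + 0.333333·0.666667 + 0.333333·0.985922 = 0.884196.

0.884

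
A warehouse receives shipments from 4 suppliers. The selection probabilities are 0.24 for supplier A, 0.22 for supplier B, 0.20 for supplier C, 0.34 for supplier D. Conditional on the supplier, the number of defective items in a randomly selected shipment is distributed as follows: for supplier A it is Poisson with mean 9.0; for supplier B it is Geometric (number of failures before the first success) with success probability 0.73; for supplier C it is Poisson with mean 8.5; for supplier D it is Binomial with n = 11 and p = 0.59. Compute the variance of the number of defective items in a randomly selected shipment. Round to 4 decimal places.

Per component, A: μ=9, E[X²]=90; B: μ=0.369863, E[X²]=0.64346; C: μ=8.5, E[X²]=80.75; D: μ=6.49, E[X²]=44.781.
E[X] = 0.24·9 + 0.22·0.369863 + 0.2·8.5 + 0.34·6.49 = 6.14797.
E[X²] = 0.24·90 + 0.22·0.64346 + 0.2·80.75 + 0.34·44.781 = 53.1171.
Var(X) = E[X²] − (E[X])² = 53.1171 − 37.7975 = 15.3196.

15.3196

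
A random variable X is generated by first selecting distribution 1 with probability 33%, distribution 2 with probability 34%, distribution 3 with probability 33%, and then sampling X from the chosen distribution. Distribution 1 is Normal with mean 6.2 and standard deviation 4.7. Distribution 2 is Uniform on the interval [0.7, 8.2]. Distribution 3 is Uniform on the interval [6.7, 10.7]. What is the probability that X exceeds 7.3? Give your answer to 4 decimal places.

Conditional on each component, P(X > 7.3): 1: 0.407476; 2: 0.12; 3: 0.85.
By total probability, P(X > 7.3) = 0.33·0.407476 + 0.34·0.12 + 0.33·0.85 = 0.455767.

0.4558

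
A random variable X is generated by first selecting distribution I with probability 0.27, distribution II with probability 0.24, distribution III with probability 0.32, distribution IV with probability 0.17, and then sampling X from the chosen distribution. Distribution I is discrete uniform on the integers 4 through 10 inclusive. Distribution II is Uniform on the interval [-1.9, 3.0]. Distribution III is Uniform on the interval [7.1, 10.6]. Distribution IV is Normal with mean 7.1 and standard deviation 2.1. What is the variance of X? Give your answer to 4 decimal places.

12.8363

Per component, I: μ=7, E[X²]=53; II: μ=0.55, E[X²]=2.30333; III: μ=8.85, E[X²]=79.3433; IV: μ=7.1, E[X²]=54.82.
E[X] = 0.27·7 + 0.24·0.55 + 0.32·8.85 + 0.17·7.1 = 6.061.
E[X²] = 0.27·53 + 0.24·2.30333 + 0.32·79.3433 + 0.17·54.82 = 49.5721.
Var(X) = E[X²] − (E[X])² = 49.5721 − 36.7357 = 12.8363.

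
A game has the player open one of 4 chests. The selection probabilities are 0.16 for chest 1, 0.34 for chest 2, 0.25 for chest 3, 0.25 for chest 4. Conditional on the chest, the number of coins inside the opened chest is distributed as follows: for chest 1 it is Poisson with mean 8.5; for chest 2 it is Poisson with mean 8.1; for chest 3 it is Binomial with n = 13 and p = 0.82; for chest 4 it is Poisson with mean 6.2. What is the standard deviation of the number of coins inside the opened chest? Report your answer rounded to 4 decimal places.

2.9424

Per component, 1: μ=8.5, E[X²]=80.75; 2: μ=8.1, E[X²]=73.71; 3: μ=10.66, E[X²]=115.554; 4: μ=6.2, E[X²]=44.64.
E[X] = 0.16·8.5 + 0.34·8.1 + 0.25·10.66 + 0.25·6.2 = 8.329.
E[X²] = 0.16·80.75 + 0.34·73.71 + 0.25·115.554 + 0.25·44.64 = 78.03.
Var(X) = E[X²] − (E[X])² = 78.03 − 69.3722 = 8.65776.
SD(X) = √8.65776 = 2.94241.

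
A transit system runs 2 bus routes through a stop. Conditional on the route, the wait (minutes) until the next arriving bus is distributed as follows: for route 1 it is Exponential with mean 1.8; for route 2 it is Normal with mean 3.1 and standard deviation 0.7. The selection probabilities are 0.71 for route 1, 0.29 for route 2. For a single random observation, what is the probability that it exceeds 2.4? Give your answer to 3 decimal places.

0.431

Conditional on each route, P(X > 2.4): 1: 0.263597; 2: 0.841345.
By total probability, P(X > 2.4) = 0.71·0.263597 + 0.29·0.841345 = 0.431144.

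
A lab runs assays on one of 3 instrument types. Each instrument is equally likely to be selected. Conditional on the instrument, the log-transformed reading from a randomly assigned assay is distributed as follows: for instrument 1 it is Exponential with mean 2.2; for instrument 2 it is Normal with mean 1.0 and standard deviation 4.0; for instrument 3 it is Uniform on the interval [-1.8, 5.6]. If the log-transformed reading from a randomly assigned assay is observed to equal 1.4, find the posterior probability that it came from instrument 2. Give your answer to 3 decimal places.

Likelihoods f(1.4 | ·): 1: 0.240552; 2: 0.0992381; 3: 0.135135.
Posterior ∝ prior × likelihood. Numerator for 2: 0.333333·0.0992381 = 0.0330794.
Normalizing constant: 0.333333·0.240552 + 0.333333·0.0992381 + 0.333333·0.135135 = 0.158308.
P(2 | observation) = 0.0330794 / 0.158308 = 0.208955.

0.209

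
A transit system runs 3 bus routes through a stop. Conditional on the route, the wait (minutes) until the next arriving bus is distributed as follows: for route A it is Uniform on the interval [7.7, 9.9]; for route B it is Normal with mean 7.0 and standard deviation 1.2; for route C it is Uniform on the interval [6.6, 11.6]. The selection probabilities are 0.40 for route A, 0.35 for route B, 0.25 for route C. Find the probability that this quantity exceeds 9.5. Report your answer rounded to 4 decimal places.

Conditional on each route, P(X > 9.5): A: 0.181818; B: 0.0186104; C: 0.42.
By total probability, P(X > 9.5) = 0.4·0.181818 + 0.35·0.0186104 + 0.25·0.42 = 0.184241.

0.1842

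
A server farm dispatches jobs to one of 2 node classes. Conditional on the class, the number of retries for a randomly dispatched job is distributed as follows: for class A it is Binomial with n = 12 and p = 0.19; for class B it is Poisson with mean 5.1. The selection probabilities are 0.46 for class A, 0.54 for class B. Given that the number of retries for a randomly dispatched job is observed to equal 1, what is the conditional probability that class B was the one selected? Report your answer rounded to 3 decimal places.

0.140

Likelihoods P(X=1 | ·): A: 0.224528; B: 0.0310934.
Posterior ∝ prior × likelihood. Numerator for B: 0.54·0.0310934 = 0.0167904.
Normalizing constant: 0.46·0.224528 + 0.54·0.0310934 = 0.120073.
P(B | observation) = 0.0167904 / 0.120073 = 0.139835.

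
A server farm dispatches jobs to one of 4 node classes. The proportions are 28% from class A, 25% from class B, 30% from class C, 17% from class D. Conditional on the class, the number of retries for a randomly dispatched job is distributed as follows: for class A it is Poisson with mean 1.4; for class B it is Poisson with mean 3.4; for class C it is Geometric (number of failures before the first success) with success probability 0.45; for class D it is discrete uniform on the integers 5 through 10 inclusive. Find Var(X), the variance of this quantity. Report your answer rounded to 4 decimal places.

Per component, A: μ=1.4, E[X²]=3.36; B: μ=3.4, E[X²]=14.96; C: μ=1.22222, E[X²]=4.20988; D: μ=7.5, E[X²]=59.1667.
E[X] = 0.28·1.4 + 0.25·3.4 + 0.3·1.22222 + 0.17·7.5 = 2.88367.
E[X²] = 0.28·3.36 + 0.25·14.96 + 0.3·4.20988 + 0.17·59.1667 = 16.0021.
Var(X) = E[X²] − (E[X])² = 16.0021 − 8.31553 = 7.68656.

7.6866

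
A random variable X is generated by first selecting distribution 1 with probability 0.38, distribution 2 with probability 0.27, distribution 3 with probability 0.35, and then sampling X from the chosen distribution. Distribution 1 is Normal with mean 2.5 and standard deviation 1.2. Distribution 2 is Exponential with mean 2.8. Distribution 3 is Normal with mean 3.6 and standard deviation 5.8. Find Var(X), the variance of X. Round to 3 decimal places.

14.669

Per component, 1: μ=2.5, E[X²]=7.69; 2: μ=2.8, E[X²]=15.68; 3: μ=3.6, E[X²]=46.6.
E[X] = 0.38·2.5 + 0.27·2.8 + 0.35·3.6 = 2.966.
E[X²] = 0.38·7.69 + 0.27·15.68 + 0.35·46.6 = 23.4658.
Var(X) = E[X²] − (E[X])² = 23.4658 − 8.79716 = 14.6686.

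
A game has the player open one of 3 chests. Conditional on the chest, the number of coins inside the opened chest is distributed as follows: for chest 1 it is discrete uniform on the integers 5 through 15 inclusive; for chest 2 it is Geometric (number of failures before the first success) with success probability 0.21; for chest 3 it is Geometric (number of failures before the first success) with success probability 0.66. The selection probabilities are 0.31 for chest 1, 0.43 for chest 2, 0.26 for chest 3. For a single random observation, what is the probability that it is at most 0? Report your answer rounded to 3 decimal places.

0.262

Conditional on each chest, P(X ≤ 0): 1: 0; 2: 0.21; 3: 0.66.
By total probability, P(X ≤ 0) = 0.31·0 + 0.43·0.21 + 0.26·0.66 = 0.2619.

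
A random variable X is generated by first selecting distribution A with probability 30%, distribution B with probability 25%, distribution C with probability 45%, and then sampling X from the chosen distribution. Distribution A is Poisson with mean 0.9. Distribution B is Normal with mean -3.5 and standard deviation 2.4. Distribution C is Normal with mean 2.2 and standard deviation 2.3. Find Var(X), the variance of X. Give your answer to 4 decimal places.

Per component, A: μ=0.9, E[X²]=1.71; B: μ=-3.5, E[X²]=18.01; C: μ=2.2, E[X²]=10.13.
E[X] = 0.3·0.9 + 0.25·-3.5 + 0.45·2.2 = 0.385.
E[X²] = 0.3·1.71 + 0.25·18.01 + 0.45·10.13 = 9.574.
Var(X) = E[X²] − (E[X])² = 9.574 − 0.148225 = 9.42577.

9.4258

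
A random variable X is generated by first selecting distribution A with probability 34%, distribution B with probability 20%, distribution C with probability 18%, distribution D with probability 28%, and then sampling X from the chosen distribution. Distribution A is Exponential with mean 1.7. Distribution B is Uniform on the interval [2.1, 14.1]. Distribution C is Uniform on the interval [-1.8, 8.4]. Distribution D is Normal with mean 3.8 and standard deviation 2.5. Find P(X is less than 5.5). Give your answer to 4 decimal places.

Conditional on each component, P(X < 5.5): A: 0.960651; B: 0.283333; C: 0.715686; D: 0.751748.
By total probability, P(X < 5.5) = 0.34·0.960651 + 0.2·0.283333 + 0.18·0.715686 + 0.28·0.751748 = 0.722601.

0.7226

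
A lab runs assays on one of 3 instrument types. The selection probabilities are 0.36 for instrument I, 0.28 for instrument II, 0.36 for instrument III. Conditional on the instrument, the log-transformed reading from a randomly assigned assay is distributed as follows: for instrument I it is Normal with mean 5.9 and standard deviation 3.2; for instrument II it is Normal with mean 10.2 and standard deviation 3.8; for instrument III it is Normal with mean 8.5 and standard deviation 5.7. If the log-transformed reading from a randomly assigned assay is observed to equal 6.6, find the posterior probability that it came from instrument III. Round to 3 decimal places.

0.276

Likelihoods f(6.6 | ·): I: 0.121722; II: 0.0670248; III: 0.0662076.
Posterior ∝ prior × likelihood. Numerator for III: 0.36·0.0662076 = 0.0238347.
Normalizing constant: 0.36·0.121722 + 0.28·0.0670248 + 0.36·0.0662076 = 0.0864216.
P(III | observation) = 0.0238347 / 0.0864216 = 0.275796.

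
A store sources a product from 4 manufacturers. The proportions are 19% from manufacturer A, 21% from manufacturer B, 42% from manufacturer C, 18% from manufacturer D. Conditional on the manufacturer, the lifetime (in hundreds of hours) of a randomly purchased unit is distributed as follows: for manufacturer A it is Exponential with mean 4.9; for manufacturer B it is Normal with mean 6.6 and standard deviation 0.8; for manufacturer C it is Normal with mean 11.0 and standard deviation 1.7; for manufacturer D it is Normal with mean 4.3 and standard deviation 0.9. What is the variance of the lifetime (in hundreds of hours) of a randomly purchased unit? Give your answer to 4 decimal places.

Per component, A: μ=4.9, E[X²]=48.02; B: μ=6.6, E[X²]=44.2; C: μ=11, E[X²]=123.89; D: μ=4.3, E[X²]=19.3.
E[X] = 0.19·4.9 + 0.21·6.6 + 0.42·11 + 0.18·4.3 = 7.711.
E[X²] = 0.19·48.02 + 0.21·44.2 + 0.42·123.89 + 0.18·19.3 = 73.9136.
Var(X) = E[X²] − (E[X])² = 73.9136 − 59.4595 = 14.4541.

14.4541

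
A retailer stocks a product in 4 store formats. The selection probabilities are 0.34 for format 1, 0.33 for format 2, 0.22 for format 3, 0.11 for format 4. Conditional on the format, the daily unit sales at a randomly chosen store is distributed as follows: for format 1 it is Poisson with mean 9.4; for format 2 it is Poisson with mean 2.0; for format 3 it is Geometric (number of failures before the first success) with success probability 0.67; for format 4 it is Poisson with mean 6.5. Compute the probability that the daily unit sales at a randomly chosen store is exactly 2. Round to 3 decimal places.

Conditional on each format, P(X = 2): 1: 0.00365475; 2: 0.270671; 3: 0.072963; 4: 0.0317602.
By total probability, P(X = 2) = 0.34·0.00365475 + 0.33·0.270671 + 0.22·0.072963 + 0.11·0.0317602 = 0.110109.

0.110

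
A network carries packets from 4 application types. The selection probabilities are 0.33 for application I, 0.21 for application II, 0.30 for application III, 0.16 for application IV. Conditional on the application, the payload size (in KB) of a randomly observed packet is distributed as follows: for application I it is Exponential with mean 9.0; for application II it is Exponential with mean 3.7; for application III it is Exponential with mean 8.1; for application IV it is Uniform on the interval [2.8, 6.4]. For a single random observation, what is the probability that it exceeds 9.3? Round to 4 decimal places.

Conditional on each application, P(X > 9.3): I: 0.355819; II: 0.0809832; III: 0.317224; IV: 0.
By total probability, P(X > 9.3) = 0.33·0.355819 + 0.21·0.0809832 + 0.3·0.317224 + 0.16·0 = 0.229594.

0.2296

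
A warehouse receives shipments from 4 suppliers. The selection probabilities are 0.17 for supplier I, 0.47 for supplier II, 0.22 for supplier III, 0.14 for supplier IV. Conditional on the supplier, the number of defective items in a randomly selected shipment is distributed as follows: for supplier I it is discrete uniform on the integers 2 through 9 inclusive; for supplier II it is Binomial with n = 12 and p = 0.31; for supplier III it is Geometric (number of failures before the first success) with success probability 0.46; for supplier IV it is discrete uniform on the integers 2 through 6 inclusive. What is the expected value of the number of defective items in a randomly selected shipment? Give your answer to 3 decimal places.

3.502

Component means — I: 5.5; II: 3.72; III: 1.17391; IV: 4.
E[X] = 0.17·5.5 + 0.47·3.72 + 0.22·1.17391 + 0.14·4 = 3.50166.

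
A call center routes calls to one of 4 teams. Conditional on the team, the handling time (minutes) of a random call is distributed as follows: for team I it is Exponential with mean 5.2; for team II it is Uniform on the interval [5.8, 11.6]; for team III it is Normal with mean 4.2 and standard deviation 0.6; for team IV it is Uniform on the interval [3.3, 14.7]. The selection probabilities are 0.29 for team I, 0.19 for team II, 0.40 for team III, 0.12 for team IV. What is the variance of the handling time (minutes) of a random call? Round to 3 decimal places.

Per component, I: μ=5.2, E[X²]=54.08; II: μ=8.7, E[X²]=78.4933; III: μ=4.2, E[X²]=18; IV: μ=9, E[X²]=91.83.
E[X] = 0.29·5.2 + 0.19·8.7 + 0.4·4.2 + 0.12·9 = 5.921.
E[X²] = 0.29·54.08 + 0.19·78.4933 + 0.4·18 + 0.12·91.83 = 48.8165.
Var(X) = E[X²] − (E[X])² = 48.8165 − 35.0582 = 13.7583.

13.758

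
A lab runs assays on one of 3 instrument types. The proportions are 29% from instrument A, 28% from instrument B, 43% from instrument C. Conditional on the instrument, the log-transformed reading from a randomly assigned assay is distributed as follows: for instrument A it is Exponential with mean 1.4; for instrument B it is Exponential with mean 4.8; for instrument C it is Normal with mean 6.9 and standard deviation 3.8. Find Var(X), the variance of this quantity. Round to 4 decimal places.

18.4706

Per component, A: μ=1.4, E[X²]=3.92; B: μ=4.8, E[X²]=46.08; C: μ=6.9, E[X²]=62.05.
E[X] = 0.29·1.4 + 0.28·4.8 + 0.43·6.9 = 4.717.
E[X²] = 0.29·3.92 + 0.28·46.08 + 0.43·62.05 = 40.7207.
Var(X) = E[X²] − (E[X])² = 40.7207 − 22.2501 = 18.4706.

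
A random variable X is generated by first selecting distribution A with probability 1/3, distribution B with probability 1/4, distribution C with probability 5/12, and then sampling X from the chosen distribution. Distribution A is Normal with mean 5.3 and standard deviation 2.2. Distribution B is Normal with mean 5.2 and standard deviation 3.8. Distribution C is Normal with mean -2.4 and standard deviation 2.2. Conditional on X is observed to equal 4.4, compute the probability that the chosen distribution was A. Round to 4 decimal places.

0.6788

Likelihoods f(4.4 | ·): A: 0.166781; B: 0.102684; C: 0.0015273.
Posterior ∝ prior × likelihood. Numerator for A: 0.333333·0.166781 = 0.0555937.
Normalizing constant: 0.333333·0.166781 + 0.25·0.102684 + 0.416667·0.0015273 = 0.081901.
P(A | observation) = 0.0555937 / 0.081901 = 0.678791.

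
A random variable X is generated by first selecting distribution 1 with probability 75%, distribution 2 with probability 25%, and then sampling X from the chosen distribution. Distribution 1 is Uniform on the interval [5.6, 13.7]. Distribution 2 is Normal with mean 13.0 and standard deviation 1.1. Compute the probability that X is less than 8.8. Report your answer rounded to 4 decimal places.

0.2963

Conditional on each component, P(X < 8.8): 1: 0.395062; 2: 6.72194e-05.
By total probability, P(X < 8.8) = 0.75·0.395062 + 0.25·6.72194e-05 = 0.296313.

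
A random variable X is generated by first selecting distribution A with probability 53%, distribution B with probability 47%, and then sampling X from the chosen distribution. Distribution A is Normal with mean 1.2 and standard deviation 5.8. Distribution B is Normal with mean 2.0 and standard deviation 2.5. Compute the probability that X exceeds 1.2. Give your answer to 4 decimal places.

0.5590

Conditional on each component, P(X > 1.2): A: 0.5; B: 0.625516.
By total probability, P(X > 1.2) = 0.53·0.5 + 0.47·0.625516 = 0.558992.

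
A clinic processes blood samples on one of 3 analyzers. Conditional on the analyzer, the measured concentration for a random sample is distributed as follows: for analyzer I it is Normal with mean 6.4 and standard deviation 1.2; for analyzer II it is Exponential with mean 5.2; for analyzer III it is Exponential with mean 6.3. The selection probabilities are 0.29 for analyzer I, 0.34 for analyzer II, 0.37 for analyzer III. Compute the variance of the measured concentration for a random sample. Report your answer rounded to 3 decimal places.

24.592

Per component, I: μ=6.4, E[X²]=42.4; II: μ=5.2, E[X²]=54.08; III: μ=6.3, E[X²]=79.38.
E[X] = 0.29·6.4 + 0.34·5.2 + 0.37·6.3 = 5.955.
E[X²] = 0.29·42.4 + 0.34·54.08 + 0.37·79.38 = 60.0538.
Var(X) = E[X²] − (E[X])² = 60.0538 − 35.462 = 24.5918.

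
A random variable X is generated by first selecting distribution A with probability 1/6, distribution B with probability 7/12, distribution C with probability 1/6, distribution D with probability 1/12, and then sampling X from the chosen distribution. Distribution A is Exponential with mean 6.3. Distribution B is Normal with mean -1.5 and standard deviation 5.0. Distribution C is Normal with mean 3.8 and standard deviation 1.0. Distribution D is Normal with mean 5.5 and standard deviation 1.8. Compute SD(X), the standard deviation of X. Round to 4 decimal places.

5.7346

Per component, A: μ=6.3, E[X²]=79.38; B: μ=-1.5, E[X²]=27.25; C: μ=3.8, E[X²]=15.44; D: μ=5.5, E[X²]=33.49.
E[X] = 0.166667·6.3 + 0.583333·-1.5 + 0.166667·3.8 + 0.0833333·5.5 = 1.26667.
E[X²] = 0.166667·79.38 + 0.583333·27.25 + 0.166667·15.44 + 0.0833333·33.49 = 34.49.
Var(X) = E[X²] − (E[X])² = 34.49 − 1.60444 = 32.8856.
SD(X) = √32.8856 = 5.73459.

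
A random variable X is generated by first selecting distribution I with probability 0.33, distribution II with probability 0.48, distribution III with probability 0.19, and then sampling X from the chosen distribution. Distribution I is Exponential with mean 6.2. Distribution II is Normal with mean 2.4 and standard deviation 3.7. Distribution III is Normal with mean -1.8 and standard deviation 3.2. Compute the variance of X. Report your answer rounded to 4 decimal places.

29.1109

Per component, I: μ=6.2, E[X²]=76.88; II: μ=2.4, E[X²]=19.45; III: μ=-1.8, E[X²]=13.48.
E[X] = 0.33·6.2 + 0.48·2.4 + 0.19·-1.8 = 2.856.
E[X²] = 0.33·76.88 + 0.48·19.45 + 0.19·13.48 = 37.2676.
Var(X) = E[X²] − (E[X])² = 37.2676 − 8.15674 = 29.1109.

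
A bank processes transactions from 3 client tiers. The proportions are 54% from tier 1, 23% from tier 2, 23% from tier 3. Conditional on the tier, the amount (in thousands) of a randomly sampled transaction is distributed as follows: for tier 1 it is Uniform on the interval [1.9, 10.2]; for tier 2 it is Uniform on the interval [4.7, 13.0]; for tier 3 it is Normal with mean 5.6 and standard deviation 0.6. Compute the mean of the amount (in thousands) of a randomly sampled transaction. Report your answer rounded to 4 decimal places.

6.5905

Component means — 1: 6.05; 2: 8.85; 3: 5.6.
E[X] = 0.54·6.05 + 0.23·8.85 + 0.23·5.6 = 6.5905.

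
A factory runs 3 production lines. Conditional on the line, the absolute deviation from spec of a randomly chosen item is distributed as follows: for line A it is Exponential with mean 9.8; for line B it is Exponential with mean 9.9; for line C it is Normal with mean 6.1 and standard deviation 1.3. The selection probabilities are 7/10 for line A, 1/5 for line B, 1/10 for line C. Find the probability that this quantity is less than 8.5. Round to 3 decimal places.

Conditional on each line, P(X < 8.5): A: 0.579935; B: 0.576239; C: 0.967565.
By total probability, P(X < 8.5) = 0.7·0.579935 + 0.2·0.576239 + 0.1·0.967565 = 0.617959.

0.618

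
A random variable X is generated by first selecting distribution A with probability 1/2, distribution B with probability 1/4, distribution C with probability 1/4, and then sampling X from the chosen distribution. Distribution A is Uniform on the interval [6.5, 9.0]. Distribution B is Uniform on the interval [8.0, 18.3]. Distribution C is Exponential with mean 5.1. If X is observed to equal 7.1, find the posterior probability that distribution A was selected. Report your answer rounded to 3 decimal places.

Likelihoods f(7.1 | ·): A: 0.4; B: 0; C: 0.0487331.
Posterior ∝ prior × likelihood. Numerator for A: 0.5·0.4 = 0.2.
Normalizing constant: 0.5·0.4 + 0.25·0 + 0.25·0.0487331 = 0.212183.
P(A | observation) = 0.2 / 0.212183 = 0.942581.

0.943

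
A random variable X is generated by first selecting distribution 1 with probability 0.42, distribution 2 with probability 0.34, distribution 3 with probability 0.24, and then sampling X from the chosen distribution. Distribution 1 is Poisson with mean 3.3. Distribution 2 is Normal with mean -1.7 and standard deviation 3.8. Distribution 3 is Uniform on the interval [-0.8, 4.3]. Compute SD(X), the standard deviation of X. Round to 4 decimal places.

Per component, 1: μ=3.3, E[X²]=14.19; 2: μ=-1.7, E[X²]=17.33; 3: μ=1.75, E[X²]=5.23.
E[X] = 0.42·3.3 + 0.34·-1.7 + 0.24·1.75 = 1.228.
E[X²] = 0.42·14.19 + 0.34·17.33 + 0.24·5.23 = 13.1072.
Var(X) = E[X²] − (E[X])² = 13.1072 − 1.50798 = 11.5992.
SD(X) = √11.5992 = 3.40576.

3.4058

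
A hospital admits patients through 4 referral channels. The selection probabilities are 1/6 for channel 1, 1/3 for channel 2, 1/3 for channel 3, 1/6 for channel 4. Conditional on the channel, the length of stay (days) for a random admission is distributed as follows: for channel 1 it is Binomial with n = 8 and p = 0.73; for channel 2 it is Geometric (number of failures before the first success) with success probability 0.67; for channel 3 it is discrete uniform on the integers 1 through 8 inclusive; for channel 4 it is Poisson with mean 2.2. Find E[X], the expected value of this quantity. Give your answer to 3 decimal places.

3.004

Component means — 1: 5.84; 2: 0.492537; 3: 4.5; 4: 2.2.
E[X] = 0.166667·5.84 + 0.333333·0.492537 + 0.333333·4.5 + 0.166667·2.2 = 3.00418.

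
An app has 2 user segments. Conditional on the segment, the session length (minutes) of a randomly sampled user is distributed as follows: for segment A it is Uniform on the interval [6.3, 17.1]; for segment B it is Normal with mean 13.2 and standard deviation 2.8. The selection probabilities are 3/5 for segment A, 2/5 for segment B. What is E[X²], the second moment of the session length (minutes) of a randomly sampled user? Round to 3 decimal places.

For each component E[X²] = Var + (mean)², giving A: 146.61; B: 182.08.
Overall E[X²] = 0.6·146.61 + 0.4·182.08 = 160.798.

160.798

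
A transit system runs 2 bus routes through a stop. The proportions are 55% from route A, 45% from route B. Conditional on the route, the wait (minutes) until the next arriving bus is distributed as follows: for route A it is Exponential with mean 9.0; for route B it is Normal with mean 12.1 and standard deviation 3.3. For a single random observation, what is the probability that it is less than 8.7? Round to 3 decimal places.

0.409

Conditional on each route, P(X < 8.7): A: 0.619651; B: 0.151434.
By total probability, P(X < 8.7) = 0.55·0.619651 + 0.45·0.151434 = 0.408953.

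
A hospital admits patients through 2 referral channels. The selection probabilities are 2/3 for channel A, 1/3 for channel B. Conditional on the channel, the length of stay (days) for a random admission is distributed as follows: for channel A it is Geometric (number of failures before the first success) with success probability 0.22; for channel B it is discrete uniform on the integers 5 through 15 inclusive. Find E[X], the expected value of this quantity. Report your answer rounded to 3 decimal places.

Component means — A: 3.54545; B: 10.
E[X] = 0.666667·3.54545 + 0.333333·10 = 5.69697.

5.697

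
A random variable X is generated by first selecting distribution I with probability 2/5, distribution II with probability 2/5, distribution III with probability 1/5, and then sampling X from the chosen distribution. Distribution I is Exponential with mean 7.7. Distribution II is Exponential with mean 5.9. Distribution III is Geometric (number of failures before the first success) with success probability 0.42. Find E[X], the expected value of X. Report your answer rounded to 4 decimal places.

Component means — I: 7.7; II: 5.9; III: 1.38095.
E[X] = 0.4·7.7 + 0.4·5.9 + 0.2·1.38095 = 5.71619.

5.7162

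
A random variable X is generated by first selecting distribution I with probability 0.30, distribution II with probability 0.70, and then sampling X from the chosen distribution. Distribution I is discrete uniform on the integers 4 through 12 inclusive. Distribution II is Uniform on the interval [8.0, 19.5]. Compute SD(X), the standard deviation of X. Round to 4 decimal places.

Per component, I: μ=8, E[X²]=70.6667; II: μ=13.75, E[X²]=200.083.
E[X] = 0.3·8 + 0.7·13.75 = 12.025.
E[X²] = 0.3·70.6667 + 0.7·200.083 = 161.258.
Var(X) = E[X²] − (E[X])² = 161.258 − 144.601 = 16.6577.
SD(X) = √16.6577 = 4.08139.

4.0814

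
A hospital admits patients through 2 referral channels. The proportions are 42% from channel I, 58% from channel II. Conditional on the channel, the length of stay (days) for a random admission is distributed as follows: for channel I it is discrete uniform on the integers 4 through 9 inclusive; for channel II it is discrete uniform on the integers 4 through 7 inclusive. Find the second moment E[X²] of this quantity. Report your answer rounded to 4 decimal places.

37.2400

For each component E[X²] = Var + (mean)², giving I: 45.1667; II: 31.5.
Overall E[X²] = 0.42·45.1667 + 0.58·31.5 = 37.24.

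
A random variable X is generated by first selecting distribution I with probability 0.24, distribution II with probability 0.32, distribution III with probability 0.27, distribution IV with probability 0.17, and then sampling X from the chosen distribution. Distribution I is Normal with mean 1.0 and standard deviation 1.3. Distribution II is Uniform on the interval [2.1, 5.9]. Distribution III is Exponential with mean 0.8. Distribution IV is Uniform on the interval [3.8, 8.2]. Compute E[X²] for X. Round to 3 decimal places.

For each component E[X²] = Var + (mean)², giving I: 2.69; II: 17.2033; III: 1.28; IV: 37.6133.
Overall E[X²] = 0.24·2.69 + 0.32·17.2033 + 0.27·1.28 + 0.17·37.6133 = 12.8905.

12.891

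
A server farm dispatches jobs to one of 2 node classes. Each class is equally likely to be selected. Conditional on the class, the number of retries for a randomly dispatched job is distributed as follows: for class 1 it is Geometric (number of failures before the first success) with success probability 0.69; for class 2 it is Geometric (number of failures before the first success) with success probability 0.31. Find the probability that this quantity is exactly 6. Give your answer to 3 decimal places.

0.017

Conditional on each class, P(X = 6): 1: 0.000612378; 2: 0.0334546.
By total probability, P(X = 6) = 0.5·0.000612378 + 0.5·0.0334546 = 0.0170335.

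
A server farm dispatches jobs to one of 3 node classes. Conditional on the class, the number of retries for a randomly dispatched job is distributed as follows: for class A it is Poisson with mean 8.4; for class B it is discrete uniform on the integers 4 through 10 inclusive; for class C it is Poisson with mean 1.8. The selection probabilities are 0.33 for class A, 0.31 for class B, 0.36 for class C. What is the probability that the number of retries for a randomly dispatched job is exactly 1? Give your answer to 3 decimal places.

Conditional on each class, P(X = 1): A: 0.00188889; B: 0; C: 0.297538.
By total probability, P(X = 1) = 0.33·0.00188889 + 0.31·0 + 0.36·0.297538 = 0.107737.

0.108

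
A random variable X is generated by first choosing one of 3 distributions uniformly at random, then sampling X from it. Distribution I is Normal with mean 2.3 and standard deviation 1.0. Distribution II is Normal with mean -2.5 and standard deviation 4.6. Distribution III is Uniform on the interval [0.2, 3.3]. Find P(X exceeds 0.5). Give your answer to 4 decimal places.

0.7081

Conditional on each component, P(X > 0.5): I: 0.96407; II: 0.257144; III: 0.903226.
By total probability, P(X > 0.5) = 0.333333·0.96407 + 0.333333·0.257144 + 0.333333·0.903226 = 0.708147.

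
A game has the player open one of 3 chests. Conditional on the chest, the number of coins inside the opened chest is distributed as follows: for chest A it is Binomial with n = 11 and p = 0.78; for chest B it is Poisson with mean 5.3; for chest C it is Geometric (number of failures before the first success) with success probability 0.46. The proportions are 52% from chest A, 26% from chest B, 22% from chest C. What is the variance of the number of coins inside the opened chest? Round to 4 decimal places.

Per component, A: μ=8.58, E[X²]=75.504; B: μ=5.3, E[X²]=33.39; C: μ=1.17391, E[X²]=3.93006.
E[X] = 0.52·8.58 + 0.26·5.3 + 0.22·1.17391 = 6.09786.
E[X²] = 0.52·75.504 + 0.26·33.39 + 0.22·3.93006 = 48.8081.
Var(X) = E[X²] − (E[X])² = 48.8081 − 37.1839 = 11.6242.

11.6242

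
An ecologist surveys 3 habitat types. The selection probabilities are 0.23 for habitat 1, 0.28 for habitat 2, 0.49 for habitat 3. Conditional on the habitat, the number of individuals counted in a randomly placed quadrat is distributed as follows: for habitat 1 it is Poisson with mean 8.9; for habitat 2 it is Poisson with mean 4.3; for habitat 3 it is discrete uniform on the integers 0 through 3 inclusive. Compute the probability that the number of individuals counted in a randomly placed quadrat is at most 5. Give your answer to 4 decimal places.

Conditional on each habitat, P(X ≤ 5): 1: 0.1219; 2: 0.736663; 3: 1.
By total probability, P(X ≤ 5) = 0.23·0.1219 + 0.28·0.736663 + 0.49·1 = 0.724302.

0.7243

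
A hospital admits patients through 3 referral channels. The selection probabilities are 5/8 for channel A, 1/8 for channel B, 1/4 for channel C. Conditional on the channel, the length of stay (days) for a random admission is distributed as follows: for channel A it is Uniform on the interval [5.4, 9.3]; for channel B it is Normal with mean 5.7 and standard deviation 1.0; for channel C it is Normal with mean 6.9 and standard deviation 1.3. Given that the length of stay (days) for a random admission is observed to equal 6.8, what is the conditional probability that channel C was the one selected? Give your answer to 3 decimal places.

Likelihoods f(6.8 | ·): A: 0.25641; B: 0.217852; C: 0.305972.
Posterior ∝ prior × likelihood. Numerator for C: 0.25·0.305972 = 0.076493.
Normalizing constant: 0.625·0.25641 + 0.125·0.217852 + 0.25·0.305972 = 0.263981.
P(C | observation) = 0.076493 / 0.263981 = 0.289767.

0.290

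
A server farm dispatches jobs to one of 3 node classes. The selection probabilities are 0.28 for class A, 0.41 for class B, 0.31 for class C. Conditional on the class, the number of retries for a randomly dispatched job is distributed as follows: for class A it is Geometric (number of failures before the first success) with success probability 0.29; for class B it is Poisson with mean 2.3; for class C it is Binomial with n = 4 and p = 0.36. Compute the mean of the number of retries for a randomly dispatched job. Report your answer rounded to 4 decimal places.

2.0749

Component means — A: 2.44828; B: 2.3; C: 1.44.
E[X] = 0.28·2.44828 + 0.41·2.3 + 0.31·1.44 = 2.07492.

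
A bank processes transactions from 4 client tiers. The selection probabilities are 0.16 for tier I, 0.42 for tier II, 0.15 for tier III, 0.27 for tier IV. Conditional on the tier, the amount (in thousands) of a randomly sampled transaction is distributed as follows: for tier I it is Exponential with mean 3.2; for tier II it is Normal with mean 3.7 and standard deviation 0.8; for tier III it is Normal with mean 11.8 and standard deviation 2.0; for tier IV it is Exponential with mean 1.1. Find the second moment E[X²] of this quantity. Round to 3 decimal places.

For each component E[X²] = Var + (mean)², giving I: 20.48; II: 14.33; III: 143.24; IV: 2.42.
Overall E[X²] = 0.16·20.48 + 0.42·14.33 + 0.15·143.24 + 0.27·2.42 = 31.4348.

31.435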